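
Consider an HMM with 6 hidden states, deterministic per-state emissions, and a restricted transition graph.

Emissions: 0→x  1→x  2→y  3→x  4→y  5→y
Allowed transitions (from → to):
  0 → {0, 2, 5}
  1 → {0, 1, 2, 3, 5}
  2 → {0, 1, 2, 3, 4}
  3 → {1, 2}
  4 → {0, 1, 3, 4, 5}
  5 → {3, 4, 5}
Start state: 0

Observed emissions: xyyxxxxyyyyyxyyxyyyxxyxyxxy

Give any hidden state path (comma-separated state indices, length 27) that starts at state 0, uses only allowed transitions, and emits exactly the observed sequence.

  t0 'x' -> {0,1,3}, take 0 (start)
  t1 'y' -> {2,4,5}, take 2 (0->2 ok)
  t2 'y' -> {2,4,5}, take 2 (2->2 ok)
  t3 'x' -> {0,1,3}, take 1 (2->1 ok)
  t4 'x' -> {0,1,3}, take 3 (1->3 ok)
  t5 'x' -> {0,1,3}, take 1 (3->1 ok)
  t6 'x' -> {0,1,3}, take 0 (1->0 ok)
  t7 'y' -> {2,4,5}, take 5 (0->5 ok)
  t8 'y' -> {2,4,5}, take 5 (5->5 ok)
  t9 'y' -> {2,4,5}, take 5 (5->5 ok)
  t10 'y' -> {2,4,5}, take 5 (5->5 ok)
  t11 'y' -> {2,4,5}, take 5 (5->5 ok)
  t12 'x' -> {0,1,3}, take 3 (5->3 ok)
  t13 'y' -> {2,4,5}, take 2 (3->2 ok)
  t14 'y' -> {2,4,5}, take 4 (2->4 ok)
  t15 'x' -> {0,1,3}, take 1 (4->1 ok)
  t16 'y' -> {2,4,5}, take 5 (1->5 ok)
  t17 'y' -> {2,4,5}, take 5 (5->5 ok)
  t18 'y' -> {2,4,5}, take 4 (5->4 ok)
  t19 'x' -> {0,1,3}, take 1 (4->1 ok)
  t20 'x' -> {0,1,3}, take 3 (1->3 ok)
  t21 'y' -> {2,4,5}, take 2 (3->2 ok)
  t22 'x' -> {0,1,3}, take 0 (2->0 ok)
  t23 'y' -> {2,4,5}, take 2 (0->2 ok)
  t24 'x' -> {0,1,3}, take 1 (2->1 ok)
  t25 'x' -> {0,1,3}, take 0 (1->0 ok)
  t26 'y' -> {2,4,5}, take 5 (0->5 ok)

0,2,2,1,3,1,0,5,5,5,5,5,3,2,4,1,5,5,4,1,3,2,0,2,1,0,5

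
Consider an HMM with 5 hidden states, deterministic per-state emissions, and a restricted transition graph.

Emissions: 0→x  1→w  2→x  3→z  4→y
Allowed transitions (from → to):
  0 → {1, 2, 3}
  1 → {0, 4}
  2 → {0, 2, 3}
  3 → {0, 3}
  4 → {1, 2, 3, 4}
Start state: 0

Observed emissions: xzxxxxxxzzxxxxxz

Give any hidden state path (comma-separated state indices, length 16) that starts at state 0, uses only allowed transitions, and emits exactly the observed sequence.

  pos 0: x in {0,2}, choose 0; start
  pos 1: z in {3}, choose 3; 0->3 ok
  pos 2: x in {0,2}, choose 0; 3->0 ok
  pos 3: x in {0,2}, choose 2; 0->2 ok
  pos 4: x in {0,2}, choose 2; 2->2 ok
  pos 5: x in {0,2}, choose 0; 2->0 ok
  pos 6: x in {0,2}, choose 2; 0->2 ok
  pos 7: x in {0,2}, choose 0; 2->0 ok
  pos 8: z in {3}, choose 3; 0->3 ok
  pos 9: z in {3}, choose 3; 3->3 ok
  pos 10: x in {0,2}, choose 0; 3->0 ok
  pos 11: x in {0,2}, choose 2; 0->2 ok
  pos 12: x in {0,2}, choose 0; 2->0 ok
  pos 13: x in {0,2}, choose 2; 0->2 ok
  pos 14: x in {0,2}, choose 0; 2->0 ok
  pos 15: z in {3}, choose 3; 0->3 ok

0,3,0,2,2,0,2,0,3,3,0,2,0,2,0,3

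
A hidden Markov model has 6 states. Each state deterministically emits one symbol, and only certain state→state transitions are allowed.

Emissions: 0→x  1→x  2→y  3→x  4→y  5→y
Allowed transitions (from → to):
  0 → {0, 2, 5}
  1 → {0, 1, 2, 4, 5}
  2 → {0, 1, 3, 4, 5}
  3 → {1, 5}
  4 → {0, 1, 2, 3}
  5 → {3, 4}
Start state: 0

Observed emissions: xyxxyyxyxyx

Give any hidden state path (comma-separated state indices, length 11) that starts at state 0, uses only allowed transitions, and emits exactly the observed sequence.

  t0 'x' -> {0,1,3}, take 0 (start)
  t1 'y' -> {2,4,5}, take 2 (0->2 ok)
  t2 'x' -> {0,1,3}, take 0 (2->0 ok)
  t3 'x' -> {0,1,3}, take 0 (0->0 ok)
  t4 'y' -> {2,4,5}, take 2 (0->2 ok)
  t5 'y' -> {2,4,5}, take 4 (2->4 ok)
  t6 'x' -> {0,1,3}, take 0 (4->0 ok)
  t7 'y' -> {2,4,5}, take 2 (0->2 ok)
  t8 'x' -> {0,1,3}, take 1 (2->1 ok)
  t9 'y' -> {2,4,5}, take 4 (1->4 ok)
  t10 'x' -> {0,1,3}, take 1 (4->1 ok)

0,2,0,0,2,4,0,2,1,4,1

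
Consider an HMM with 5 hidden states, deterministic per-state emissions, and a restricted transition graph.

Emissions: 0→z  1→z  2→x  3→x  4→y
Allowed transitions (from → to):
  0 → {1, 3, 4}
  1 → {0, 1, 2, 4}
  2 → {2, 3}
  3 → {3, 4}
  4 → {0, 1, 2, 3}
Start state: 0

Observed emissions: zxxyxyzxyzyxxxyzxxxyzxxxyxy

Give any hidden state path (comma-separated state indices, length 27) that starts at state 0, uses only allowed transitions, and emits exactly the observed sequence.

  t0 'z' -> {0,1}, take 0 (start)
  t1 'x' -> {2,3}, take 3 (0->3 ok)
  t2 'x' -> {2,3}, take 3 (3->3 ok)
  t3 'y' -> {4}, take 4 (3->4 ok)
  t4 'x' -> {2,3}, take 3 (4->3 ok)
  t5 'y' -> {4}, take 4 (3->4 ok)
  t6 'z' -> {0,1}, take 0 (4->0 ok)
  t7 'x' -> {2,3}, take 3 (0->3 ok)
  t8 'y' -> {4}, take 4 (3->4 ok)
  t9 'z' -> {0,1}, take 1 (4->1 ok)
  t10 'y' -> {4}, take 4 (1->4 ok)
  t11 'x' -> {2,3}, take 2 (4->2 ok)
  t12 'x' -> {2,3}, take 2 (2->2 ok)
  t13 'x' -> {2,3}, take 3 (2->3 ok)
  t14 'y' -> {4}, take 4 (3->4 ok)
  t15 'z' -> {0,1}, take 1 (4->1 ok)
  t16 'x' -> {2,3}, take 2 (1->2 ok)
  t17 'x' -> {2,3}, take 3 (2->3 ok)
  t18 'x' -> {2,3}, take 3 (3->3 ok)
  t19 'y' -> {4}, take 4 (3->4 ok)
  t20 'z' -> {0,1}, take 1 (4->1 ok)
  t21 'x' -> {2,3}, take 2 (1->2 ok)
  t22 'x' -> {2,3}, take 3 (2->3 ok)
  t23 'x' -> {2,3}, take 3 (3->3 ok)
  t24 'y' -> {4}, take 4 (3->4 ok)
  t25 'x' -> {2,3}, take 3 (4->3 ok)
  t26 'y' -> {4}, take 4 (3->4 ok)

0,3,3,4,3,4,0,3,4,1,4,2,2,3,4,1,2,3,3,4,1,2,3,3,4,3,4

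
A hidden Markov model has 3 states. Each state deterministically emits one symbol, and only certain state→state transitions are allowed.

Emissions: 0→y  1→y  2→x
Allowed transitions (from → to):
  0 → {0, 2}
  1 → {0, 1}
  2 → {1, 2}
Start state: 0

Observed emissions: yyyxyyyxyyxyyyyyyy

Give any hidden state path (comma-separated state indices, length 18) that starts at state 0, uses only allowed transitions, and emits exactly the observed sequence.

0,0,0,2,1,0,0,2,1,0,2,1,1,1,1,1,1,0

  [0] y  {0,1}  => 0  start
  [1] y  {0,1}  => 0  0->0 ok
  [2] y  {0,1}  => 0  0->0 ok
  [3] x  {2}  => 2  0->2 ok
  [4] y  {0,1}  => 1  2->1 ok
  [5] y  {0,1}  => 0  1->0 ok
  [6] y  {0,1}  => 0  0->0 ok
  [7] x  {2}  => 2  0->2 ok
  [8] y  {0,1}  => 1  2->1 ok
  [9] y  {0,1}  => 0  1->0 ok
  [10] x  {2}  => 2  0->2 ok
  [11] y  {0,1}  => 1  2->1 ok
  [12] y  {0,1}  => 1  1->1 ok
  [13] y  {0,1}  => 1  1->1 ok
  [14] y  {0,1}  => 1  1->1 ok
  [15] y  {0,1}  => 1  1->1 ok
  [16] y  {0,1}  => 1  1->1 ok
  [17] y  {0,1}  => 0  1->0 ok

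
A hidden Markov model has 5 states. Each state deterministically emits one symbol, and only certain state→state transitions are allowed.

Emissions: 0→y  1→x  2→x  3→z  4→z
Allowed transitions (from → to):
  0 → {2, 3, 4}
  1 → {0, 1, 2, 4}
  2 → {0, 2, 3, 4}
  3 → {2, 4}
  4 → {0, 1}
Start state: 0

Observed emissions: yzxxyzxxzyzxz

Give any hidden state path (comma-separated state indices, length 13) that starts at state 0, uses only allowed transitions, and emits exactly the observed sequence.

  0: obs=y cand={0} pick 0 [start]
  1: obs=z cand={3,4} pick 4 [0->4 ok]
  2: obs=x cand={1,2} pick 1 [4->1 ok]
  3: obs=x cand={1,2} pick 2 [1->2 ok]
  4: obs=y cand={0} pick 0 [2->0 ok]
  5: obs=z cand={3,4} pick 4 [0->4 ok]
  6: obs=x cand={1,2} pick 1 [4->1 ok]
  7: obs=x cand={1,2} pick 1 [1->1 ok]
  8: obs=z cand={3,4} pick 4 [1->4 ok]
  9: obs=y cand={0} pick 0 [4->0 ok]
  10: obs=z cand={3,4} pick 3 [0->3 ok]
  11: obs=x cand={1,2} pick 2 [3->2 ok]
  12: obs=z cand={3,4} pick 4 [2->4 ok]

0,4,1,2,0,4,1,1,4,0,3,2,4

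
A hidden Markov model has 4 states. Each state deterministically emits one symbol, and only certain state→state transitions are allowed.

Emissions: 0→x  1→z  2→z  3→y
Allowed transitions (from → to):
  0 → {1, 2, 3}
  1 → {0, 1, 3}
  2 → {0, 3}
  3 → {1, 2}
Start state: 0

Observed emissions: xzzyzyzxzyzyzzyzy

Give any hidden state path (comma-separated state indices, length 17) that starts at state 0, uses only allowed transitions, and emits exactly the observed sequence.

  [0] x  {0}  => 0  start
  [1] z  {1,2}  => 1  0->1 ok
  [2] z  {1,2}  => 1  1->1 ok
  [3] y  {3}  => 3  1->3 ok
  [4] z  {1,2}  => 2  3->2 ok
  [5] y  {3}  => 3  2->3 ok
  [6] z  {1,2}  => 1  3->1 ok
  [7] x  {0}  => 0  1->0 ok
  [8] z  {1,2}  => 2  0->2 ok
  [9] y  {3}  => 3  2->3 ok
  [10] z  {1,2}  => 2  3->2 ok
  [11] y  {3}  => 3  2->3 ok
  [12] z  {1,2}  => 1  3->1 ok
  [13] z  {1,2}  => 1  1->1 ok
  [14] y  {3}  => 3  1->3 ok
  [15] z  {1,2}  => 2  3->2 ok
  [16] y  {3}  => 3  2->3 ok

0,1,1,3,2,3,1,0,2,3,2,3,1,1,3,2,3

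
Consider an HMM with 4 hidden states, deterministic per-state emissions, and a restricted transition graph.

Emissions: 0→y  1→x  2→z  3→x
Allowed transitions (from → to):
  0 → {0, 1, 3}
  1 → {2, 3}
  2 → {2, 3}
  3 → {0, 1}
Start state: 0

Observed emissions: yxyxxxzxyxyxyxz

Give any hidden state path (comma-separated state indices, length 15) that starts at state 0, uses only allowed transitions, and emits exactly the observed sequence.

0,3,0,1,3,1,2,3,0,3,0,3,0,1,2

  t0 'y' -> {0}, take 0 (start)
  t1 'x' -> {1,3}, take 3 (0->3 ok)
  t2 'y' -> {0}, take 0 (3->0 ok)
  t3 'x' -> {1,3}, take 1 (0->1 ok)
  t4 'x' -> {1,3}, take 3 (1->3 ok)
  t5 'x' -> {1,3}, take 1 (3->1 ok)
  t6 'z' -> {2}, take 2 (1->2 ok)
  t7 'x' -> {1,3}, take 3 (2->3 ok)
  t8 'y' -> {0}, take 0 (3->0 ok)
  t9 'x' -> {1,3}, take 3 (0->3 ok)
  t10 'y' -> {0}, take 0 (3->0 ok)
  t11 'x' -> {1,3}, take 3 (0->3 ok)
  t12 'y' -> {0}, take 0 (3->0 ok)
  t13 'x' -> {1,3}, take 1 (0->1 ok)
  t14 'z' -> {2}, take 2 (1->2 ok)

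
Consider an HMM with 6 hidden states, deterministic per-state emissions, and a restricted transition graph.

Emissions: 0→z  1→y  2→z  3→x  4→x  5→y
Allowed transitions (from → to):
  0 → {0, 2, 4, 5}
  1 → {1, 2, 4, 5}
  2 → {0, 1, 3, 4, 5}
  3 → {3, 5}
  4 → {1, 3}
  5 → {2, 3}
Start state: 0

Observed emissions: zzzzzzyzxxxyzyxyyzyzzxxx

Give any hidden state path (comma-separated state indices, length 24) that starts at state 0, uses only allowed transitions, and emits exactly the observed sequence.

  t0 'z' -> {0,2}, take 0 (start)
  t1 'z' -> {0,2}, take 0 (0->0 ok)
  t2 'z' -> {0,2}, take 0 (0->0 ok)
  t3 'z' -> {0,2}, take 2 (0->2 ok)
  t4 'z' -> {0,2}, take 0 (2->0 ok)
  t5 'z' -> {0,2}, take 0 (0->0 ok)
  t6 'y' -> {1,5}, take 5 (0->5 ok)
  t7 'z' -> {0,2}, take 2 (5->2 ok)
  t8 'x' -> {3,4}, take 3 (2->3 ok)
  t9 'x' -> {3,4}, take 3 (3->3 ok)
  t10 'x' -> {3,4}, take 3 (3->3 ok)
  t11 'y' -> {1,5}, take 5 (3->5 ok)
  t12 'z' -> {0,2}, take 2 (5->2 ok)
  t13 'y' -> {1,5}, take 1 (2->1 ok)
  t14 'x' -> {3,4}, take 4 (1->4 ok)
  t15 'y' -> {1,5}, take 1 (4->1 ok)
  t16 'y' -> {1,5}, take 5 (1->5 ok)
  t17 'z' -> {0,2}, take 2 (5->2 ok)
  t18 'y' -> {1,5}, take 1 (2->1 ok)
  t19 'z' -> {0,2}, take 2 (1->2 ok)
  t20 'z' -> {0,2}, take 0 (2->0 ok)
  t21 'x' -> {3,4}, take 4 (0->4 ok)
  t22 'x' -> {3,4}, take 3 (4->3 ok)
  t23 'x' -> {3,4}, take 3 (3->3 ok)

0,0,0,2,0,0,5,2,3,3,3,5,2,1,4,1,5,2,1,2,0,4,3,3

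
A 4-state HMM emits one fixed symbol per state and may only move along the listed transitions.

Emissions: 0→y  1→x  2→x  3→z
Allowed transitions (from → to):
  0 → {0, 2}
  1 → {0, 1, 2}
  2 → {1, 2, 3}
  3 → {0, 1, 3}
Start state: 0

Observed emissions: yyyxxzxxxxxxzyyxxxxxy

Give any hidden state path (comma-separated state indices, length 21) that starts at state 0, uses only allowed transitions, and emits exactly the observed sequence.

0,0,0,2,2,3,1,1,1,2,1,2,3,0,0,2,2,2,2,1,0

  pos 0: y in {0}, choose 0; start
  pos 1: y in {0}, choose 0; 0->0 ok
  pos 2: y in {0}, choose 0; 0->0 ok
  pos 3: x in {1,2}, choose 2; 0->2 ok
  pos 4: x in {1,2}, choose 2; 2->2 ok
  pos 5: z in {3}, choose 3; 2->3 ok
  pos 6: x in {1,2}, choose 1; 3->1 ok
  pos 7: x in {1,2}, choose 1; 1->1 ok
  pos 8: x in {1,2}, choose 1; 1->1 ok
  pos 9: x in {1,2}, choose 2; 1->2 ok
  pos 10: x in {1,2}, choose 1; 2->1 ok
  pos 11: x in {1,2}, choose 2; 1->2 ok
  pos 12: z in {3}, choose 3; 2->3 ok
  pos 13: y in {0}, choose 0; 3->0 ok
  pos 14: y in {0}, choose 0; 0->0 ok
  pos 15: x in {1,2}, choose 2; 0->2 ok
  pos 16: x in {1,2}, choose 2; 2->2 ok
  pos 17: x in {1,2}, choose 2; 2->2 ok
  pos 18: x in {1,2}, choose 2; 2->2 ok
  pos 19: x in {1,2}, choose 1; 2->1 ok
  pos 20: y in {0}, choose 0; 1->0 ok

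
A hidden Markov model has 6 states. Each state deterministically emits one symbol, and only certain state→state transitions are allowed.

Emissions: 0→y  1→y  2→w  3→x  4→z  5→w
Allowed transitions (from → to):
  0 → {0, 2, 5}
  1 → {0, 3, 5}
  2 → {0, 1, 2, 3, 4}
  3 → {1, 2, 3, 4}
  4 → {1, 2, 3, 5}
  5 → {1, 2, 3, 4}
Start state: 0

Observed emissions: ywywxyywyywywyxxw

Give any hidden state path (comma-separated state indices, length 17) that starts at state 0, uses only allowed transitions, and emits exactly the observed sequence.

0,2,1,5,3,1,0,2,1,0,5,1,5,1,3,3,2

  pos 0: y in {0,1}, choose 0; start
  pos 1: w in {2,5}, choose 2; 0->2 ok
  pos 2: y in {0,1}, choose 1; 2->1 ok
  pos 3: w in {2,5}, choose 5; 1->5 ok
  pos 4: x in {3}, choose 3; 5->3 ok
  pos 5: y in {0,1}, choose 1; 3->1 ok
  pos 6: y in {0,1}, choose 0; 1->0 ok
  pos 7: w in {2,5}, choose 2; 0->2 ok
  pos 8: y in {0,1}, choose 1; 2->1 ok
  pos 9: y in {0,1}, choose 0; 1->0 ok
  pos 10: w in {2,5}, choose 5; 0->5 ok
  pos 11: y in {0,1}, choose 1; 5->1 ok
  pos 12: w in {2,5}, choose 5; 1->5 ok
  pos 13: y in {0,1}, choose 1; 5->1 ok
  pos 14: x in {3}, choose 3; 1->3 ok
  pos 15: x in {3}, choose 3; 3->3 ok
  pos 16: w in {2,5}, choose 2; 3->2 ok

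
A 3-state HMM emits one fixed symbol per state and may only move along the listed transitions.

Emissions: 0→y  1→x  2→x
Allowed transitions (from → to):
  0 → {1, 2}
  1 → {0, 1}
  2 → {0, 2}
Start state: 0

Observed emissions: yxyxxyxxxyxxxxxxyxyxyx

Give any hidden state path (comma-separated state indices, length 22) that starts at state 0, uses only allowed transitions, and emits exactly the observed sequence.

0,1,0,2,2,0,1,1,1,0,2,2,2,2,2,2,0,1,0,1,0,1

  0: obs=y cand={0} pick 0 [start]
  1: obs=x cand={1,2} pick 1 [0->1 ok]
  2: obs=y cand={0} pick 0 [1->0 ok]
  3: obs=x cand={1,2} pick 2 [0->2 ok]
  4: obs=x cand={1,2} pick 2 [2->2 ok]
  5: obs=y cand={0} pick 0 [2->0 ok]
  6: obs=x cand={1,2} pick 1 [0->1 ok]
  7: obs=x cand={1,2} pick 1 [1->1 ok]
  8: obs=x cand={1,2} pick 1 [1->1 ok]
  9: obs=y cand={0} pick 0 [1->0 ok]
  10: obs=x cand={1,2} pick 2 [0->2 ok]
  11: obs=x cand={1,2} pick 2 [2->2 ok]
  12: obs=x cand={1,2} pick 2 [2->2 ok]
  13: obs=x cand={1,2} pick 2 [2->2 ok]
  14: obs=x cand={1,2} pick 2 [2->2 ok]
  15: obs=x cand={1,2} pick 2 [2->2 ok]
  16: obs=y cand={0} pick 0 [2->0 ok]
  17: obs=x cand={1,2} pick 1 [0->1 ok]
  18: obs=y cand={0} pick 0 [1->0 ok]
  19: obs=x cand={1,2} pick 1 [0->1 ok]
  20: obs=y cand={0} pick 0 [1->0 ok]
  21: obs=x cand={1,2} pick 1 [0->1 ok]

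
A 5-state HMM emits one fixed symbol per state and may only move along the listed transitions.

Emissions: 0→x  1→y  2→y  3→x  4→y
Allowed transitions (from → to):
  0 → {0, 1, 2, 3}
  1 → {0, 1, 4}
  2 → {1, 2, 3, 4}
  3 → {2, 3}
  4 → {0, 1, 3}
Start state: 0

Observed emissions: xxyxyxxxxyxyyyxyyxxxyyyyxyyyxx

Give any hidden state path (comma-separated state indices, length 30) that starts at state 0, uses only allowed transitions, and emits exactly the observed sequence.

  0: obs=x cand={0,3} pick 0 [start]
  1: obs=x cand={0,3} pick 3 [0->3 ok]
  2: obs=y cand={1,2,4} pick 2 [3->2 ok]
  3: obs=x cand={0,3} pick 3 [2->3 ok]
  4: obs=y cand={1,2,4} pick 2 [3->2 ok]
  5: obs=x cand={0,3} pick 3 [2->3 ok]
  6: obs=x cand={0,3} pick 3 [3->3 ok]
  7: obs=x cand={0,3} pick 3 [3->3 ok]
  8: obs=x cand={0,3} pick 3 [3->3 ok]
  9: obs=y cand={1,2,4} pick 2 [3->2 ok]
  10: obs=x cand={0,3} pick 3 [2->3 ok]
  11: obs=y cand={1,2,4} pick 2 [3->2 ok]
  12: obs=y cand={1,2,4} pick 2 [2->2 ok]
  13: obs=y cand={1,2,4} pick 4 [2->4 ok]
  14: obs=x cand={0,3} pick 3 [4->3 ok]
  15: obs=y cand={1,2,4} pick 2 [3->2 ok]
  16: obs=y cand={1,2,4} pick 2 [2->2 ok]
  17: obs=x cand={0,3} pick 3 [2->3 ok]
  18: obs=x cand={0,3} pick 3 [3->3 ok]
  19: obs=x cand={0,3} pick 3 [3->3 ok]
  20: obs=y cand={1,2,4} pick 2 [3->2 ok]
  21: obs=y cand={1,2,4} pick 4 [2->4 ok]
  22: obs=y cand={1,2,4} pick 1 [4->1 ok]
  23: obs=y cand={1,2,4} pick 1 [1->1 ok]
  24: obs=x cand={0,3} pick 0 [1->0 ok]
  25: obs=y cand={1,2,4} pick 2 [0->2 ok]
  26: obs=y cand={1,2,4} pick 1 [2->1 ok]
  27: obs=y cand={1,2,4} pick 1 [1->1 ok]
  28: obs=x cand={0,3} pick 0 [1->0 ok]
  29: obs=x cand={0,3} pick 0 [0->0 ok]

0,3,2,3,2,3,3,3,3,2,3,2,2,4,3,2,2,3,3,3,2,4,1,1,0,2,1,1,0,0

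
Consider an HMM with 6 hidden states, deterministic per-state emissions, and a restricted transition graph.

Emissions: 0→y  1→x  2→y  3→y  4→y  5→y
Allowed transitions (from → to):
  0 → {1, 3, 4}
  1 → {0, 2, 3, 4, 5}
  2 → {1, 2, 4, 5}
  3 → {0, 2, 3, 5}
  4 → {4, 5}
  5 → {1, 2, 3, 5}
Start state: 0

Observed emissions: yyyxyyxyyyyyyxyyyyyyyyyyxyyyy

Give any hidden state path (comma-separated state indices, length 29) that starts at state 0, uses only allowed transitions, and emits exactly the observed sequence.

0,3,0,1,2,2,1,0,4,5,2,4,5,1,4,5,3,0,4,5,5,3,3,0,1,0,3,5,3

  0: obs=y cand={0,2,3,4,5} pick 0 [start]
  1: obs=y cand={0,2,3,4,5} pick 3 [0->3 ok]
  2: obs=y cand={0,2,3,4,5} pick 0 [3->0 ok]
  3: obs=x cand={1} pick 1 [0->1 ok]
  4: obs=y cand={0,2,3,4,5} pick 2 [1->2 ok]
  5: obs=y cand={0,2,3,4,5} pick 2 [2->2 ok]
  6: obs=x cand={1} pick 1 [2->1 ok]
  7: obs=y cand={0,2,3,4,5} pick 0 [1->0 ok]
  8: obs=y cand={0,2,3,4,5} pick 4 [0->4 ok]
  9: obs=y cand={0,2,3,4,5} pick 5 [4->5 ok]
  10: obs=y cand={0,2,3,4,5} pick 2 [5->2 ok]
  11: obs=y cand={0,2,3,4,5} pick 4 [2->4 ok]
  12: obs=y cand={0,2,3,4,5} pick 5 [4->5 ok]
  13: obs=x cand={1} pick 1 [5->1 ok]
  14: obs=y cand={0,2,3,4,5} pick 4 [1->4 ok]
  15: obs=y cand={0,2,3,4,5} pick 5 [4->5 ok]
  16: obs=y cand={0,2,3,4,5} pick 3 [5->3 ok]
  17: obs=y cand={0,2,3,4,5} pick 0 [3->0 ok]
  18: obs=y cand={0,2,3,4,5} pick 4 [0->4 ok]
  19: obs=y cand={0,2,3,4,5} pick 5 [4->5 ok]
  20: obs=y cand={0,2,3,4,5} pick 5 [5->5 ok]
  21: obs=y cand={0,2,3,4,5} pick 3 [5->3 ok]
  22: obs=y cand={0,2,3,4,5} pick 3 [3->3 ok]
  23: obs=y cand={0,2,3,4,5} pick 0 [3->0 ok]
  24: obs=x cand={1} pick 1 [0->1 ok]
  25: obs=y cand={0,2,3,4,5} pick 0 [1->0 ok]
  26: obs=y cand={0,2,3,4,5} pick 3 [0->3 ok]
  27: obs=y cand={0,2,3,4,5} pick 5 [3->5 ok]
  28: obs=y cand={0,2,3,4,5} pick 3 [5->3 ok]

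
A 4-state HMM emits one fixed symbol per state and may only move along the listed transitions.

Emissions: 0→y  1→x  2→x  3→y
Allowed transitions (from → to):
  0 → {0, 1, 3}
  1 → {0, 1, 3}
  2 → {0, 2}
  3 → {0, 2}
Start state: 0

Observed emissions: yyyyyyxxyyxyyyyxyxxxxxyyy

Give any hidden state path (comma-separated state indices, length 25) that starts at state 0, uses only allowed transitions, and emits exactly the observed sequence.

  pos 0: y in {0,3}, choose 0; start
  pos 1: y in {0,3}, choose 3; 0->3 ok
  pos 2: y in {0,3}, choose 0; 3->0 ok
  pos 3: y in {0,3}, choose 3; 0->3 ok
  pos 4: y in {0,3}, choose 0; 3->0 ok
  pos 5: y in {0,3}, choose 3; 0->3 ok
  pos 6: x in {1,2}, choose 2; 3->2 ok
  pos 7: x in {1,2}, choose 2; 2->2 ok
  pos 8: y in {0,3}, choose 0; 2->0 ok
  pos 9: y in {0,3}, choose 3; 0->3 ok
  pos 10: x in {1,2}, choose 2; 3->2 ok
  pos 11: y in {0,3}, choose 0; 2->0 ok
  pos 12: y in {0,3}, choose 3; 0->3 ok
  pos 13: y in {0,3}, choose 0; 3->0 ok
  pos 14: y in {0,3}, choose 3; 0->3 ok
  pos 15: x in {1,2}, choose 2; 3->2 ok
  pos 16: y in {0,3}, choose 0; 2->0 ok
  pos 17: x in {1,2}, choose 1; 0->1 ok
  pos 18: x in {1,2}, choose 1; 1->1 ok
  pos 19: x in {1,2}, choose 1; 1->1 ok
  pos 20: x in {1,2}, choose 1; 1->1 ok
  pos 21: x in {1,2}, choose 1; 1->1 ok
  pos 22: y in {0,3}, choose 0; 1->0 ok
  pos 23: y in {0,3}, choose 3; 0->3 ok
  pos 24: y in {0,3}, choose 0; 3->0 ok

0,3,0,3,0,3,2,2,0,3,2,0,3,0,3,2,0,1,1,1,1,1,0,3,0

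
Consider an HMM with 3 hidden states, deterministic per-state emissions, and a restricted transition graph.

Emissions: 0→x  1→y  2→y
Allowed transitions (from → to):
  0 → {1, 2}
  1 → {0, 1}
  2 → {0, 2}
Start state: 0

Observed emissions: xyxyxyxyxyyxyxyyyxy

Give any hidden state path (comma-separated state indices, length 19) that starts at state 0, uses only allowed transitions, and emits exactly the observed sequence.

  t0 'x' -> {0}, take 0 (start)
  t1 'y' -> {1,2}, take 2 (0->2 ok)
  t2 'x' -> {0}, take 0 (2->0 ok)
  t3 'y' -> {1,2}, take 1 (0->1 ok)
  t4 'x' -> {0}, take 0 (1->0 ok)
  t5 'y' -> {1,2}, take 2 (0->2 ok)
  t6 'x' -> {0}, take 0 (2->0 ok)
  t7 'y' -> {1,2}, take 2 (0->2 ok)
  t8 'x' -> {0}, take 0 (2->0 ok)
  t9 'y' -> {1,2}, take 1 (0->1 ok)
  t10 'y' -> {1,2}, take 1 (1->1 ok)
  t11 'x' -> {0}, take 0 (1->0 ok)
  t12 'y' -> {1,2}, take 1 (0->1 ok)
  t13 'x' -> {0}, take 0 (1->0 ok)
  t14 'y' -> {1,2}, take 1 (0->1 ok)
  t15 'y' -> {1,2}, take 1 (1->1 ok)
  t16 'y' -> {1,2}, take 1 (1->1 ok)
  t17 'x' -> {0}, take 0 (1->0 ok)
  t18 'y' -> {1,2}, take 1 (0->1 ok)

0,2,0,1,0,2,0,2,0,1,1,0,1,0,1,1,1,0,1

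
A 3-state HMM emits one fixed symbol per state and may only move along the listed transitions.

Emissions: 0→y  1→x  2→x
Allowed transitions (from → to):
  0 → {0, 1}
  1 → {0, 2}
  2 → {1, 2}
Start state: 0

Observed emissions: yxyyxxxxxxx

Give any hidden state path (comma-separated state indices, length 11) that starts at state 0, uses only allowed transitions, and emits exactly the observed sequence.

0,1,0,0,1,2,1,2,1,2,2

  pos 0: y in {0}, choose 0; start
  pos 1: x in {1,2}, choose 1; 0->1 ok
  pos 2: y in {0}, choose 0; 1->0 ok
  pos 3: y in {0}, choose 0; 0->0 ok
  pos 4: x in {1,2}, choose 1; 0->1 ok
  pos 5: x in {1,2}, choose 2; 1->2 ok
  pos 6: x in {1,2}, choose 1; 2->1 ok
  pos 7: x in {1,2}, choose 2; 1->2 ok
  pos 8: x in {1,2}, choose 1; 2->1 ok
  pos 9: x in {1,2}, choose 2; 1->2 ok
  pos 10: x in {1,2}, choose 2; 2->2 ok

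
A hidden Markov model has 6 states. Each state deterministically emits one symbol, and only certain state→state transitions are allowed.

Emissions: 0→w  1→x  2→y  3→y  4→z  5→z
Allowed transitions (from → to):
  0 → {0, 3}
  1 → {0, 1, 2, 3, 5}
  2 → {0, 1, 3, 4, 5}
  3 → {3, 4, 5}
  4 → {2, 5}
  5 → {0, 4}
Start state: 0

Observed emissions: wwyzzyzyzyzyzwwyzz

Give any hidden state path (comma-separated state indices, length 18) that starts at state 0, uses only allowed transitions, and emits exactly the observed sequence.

  [0] w  {0}  => 0  start
  [1] w  {0}  => 0  0->0 ok
  [2] y  {2,3}  => 3  0->3 ok
  [3] z  {4,5}  => 5  3->5 ok
  [4] z  {4,5}  => 4  5->4 ok
  [5] y  {2,3}  => 2  4->2 ok
  [6] z  {4,5}  => 4  2->4 ok
  [7] y  {2,3}  => 2  4->2 ok
  [8] z  {4,5}  => 4  2->4 ok
  [9] y  {2,3}  => 2  4->2 ok
  [10] z  {4,5}  => 4  2->4 ok
  [11] y  {2,3}  => 2  4->2 ok
  [12] z  {4,5}  => 5  2->5 ok
  [13] w  {0}  => 0  5->0 ok
  [14] w  {0}  => 0  0->0 ok
  [15] y  {2,3}  => 3  0->3 ok
  [16] z  {4,5}  => 4  3->4 ok
  [17] z  {4,5}  => 5  4->5 ok

0,0,3,5,4,2,4,2,4,2,4,2,5,0,0,3,4,5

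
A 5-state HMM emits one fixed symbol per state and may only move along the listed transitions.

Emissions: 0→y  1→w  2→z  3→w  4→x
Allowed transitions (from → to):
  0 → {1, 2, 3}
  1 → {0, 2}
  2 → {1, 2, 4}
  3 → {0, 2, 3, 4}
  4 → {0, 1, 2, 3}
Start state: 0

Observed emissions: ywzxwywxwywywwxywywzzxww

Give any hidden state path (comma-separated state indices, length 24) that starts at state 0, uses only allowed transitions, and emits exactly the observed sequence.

  0: obs=y cand={0} pick 0 [start]
  1: obs=w cand={1,3} pick 1 [0->1 ok]
  2: obs=z cand={2} pick 2 [1->2 ok]
  3: obs=x cand={4} pick 4 [2->4 ok]
  4: obs=w cand={1,3} pick 3 [4->3 ok]
  5: obs=y cand={0} pick 0 [3->0 ok]
  6: obs=w cand={1,3} pick 3 [0->3 ok]
  7: obs=x cand={4} pick 4 [3->4 ok]
  8: obs=w cand={1,3} pick 3 [4->3 ok]
  9: obs=y cand={0} pick 0 [3->0 ok]
  10: obs=w cand={1,3} pick 1 [0->1 ok]
  11: obs=y cand={0} pick 0 [1->0 ok]
  12: obs=w cand={1,3} pick 3 [0->3 ok]
  13: obs=w cand={1,3} pick 3 [3->3 ok]
  14: obs=x cand={4} pick 4 [3->4 ok]
  15: obs=y cand={0} pick 0 [4->0 ok]
  16: obs=w cand={1,3} pick 3 [0->3 ok]
  17: obs=y cand={0} pick 0 [3->0 ok]
  18: obs=w cand={1,3} pick 3 [0->3 ok]
  19: obs=z cand={2} pick 2 [3->2 ok]
  20: obs=z cand={2} pick 2 [2->2 ok]
  21: obs=x cand={4} pick 4 [2->4 ok]
  22: obs=w cand={1,3} pick 3 [4->3 ok]
  23: obs=w cand={1,3} pick 3 [3->3 ok]

0,1,2,4,3,0,3,4,3,0,1,0,3,3,4,0,3,0,3,2,2,4,3,3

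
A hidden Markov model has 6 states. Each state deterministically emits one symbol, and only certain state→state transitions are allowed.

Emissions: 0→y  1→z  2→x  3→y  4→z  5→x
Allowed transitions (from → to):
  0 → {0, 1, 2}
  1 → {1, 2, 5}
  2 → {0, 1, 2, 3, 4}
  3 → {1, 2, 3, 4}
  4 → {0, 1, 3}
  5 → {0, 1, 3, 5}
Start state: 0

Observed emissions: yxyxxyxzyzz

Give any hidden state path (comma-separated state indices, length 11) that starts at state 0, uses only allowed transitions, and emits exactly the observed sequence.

0,2,0,2,2,0,2,4,3,1,1

  t0 'y' -> {0,3}, take 0 (start)
  t1 'x' -> {2,5}, take 2 (0->2 ok)
  t2 'y' -> {0,3}, take 0 (2->0 ok)
  t3 'x' -> {2,5}, take 2 (0->2 ok)
  t4 'x' -> {2,5}, take 2 (2->2 ok)
  t5 'y' -> {0,3}, take 0 (2->0 ok)
  t6 'x' -> {2,5}, take 2 (0->2 ok)
  t7 'z' -> {1,4}, take 4 (2->4 ok)
  t8 'y' -> {0,3}, take 3 (4->3 ok)
  t9 'z' -> {1,4}, take 1 (3->1 ok)
  t10 'z' -> {1,4}, take 1 (1->1 ok)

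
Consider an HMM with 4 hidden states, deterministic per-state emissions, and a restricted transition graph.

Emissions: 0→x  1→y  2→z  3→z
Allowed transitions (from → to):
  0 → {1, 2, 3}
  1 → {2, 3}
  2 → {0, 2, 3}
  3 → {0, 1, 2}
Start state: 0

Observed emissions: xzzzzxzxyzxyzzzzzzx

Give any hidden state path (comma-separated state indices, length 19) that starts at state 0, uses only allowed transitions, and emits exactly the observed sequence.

0,3,2,3,2,0,3,0,1,2,0,1,2,3,2,3,2,3,0

  [0] x  {0}  => 0  start
  [1] z  {2,3}  => 3  0->3 ok
  [2] z  {2,3}  => 2  3->2 ok
  [3] z  {2,3}  => 3  2->3 ok
  [4] z  {2,3}  => 2  3->2 ok
  [5] x  {0}  => 0  2->0 ok
  [6] z  {2,3}  => 3  0->3 ok
  [7] x  {0}  => 0  3->0 ok
  [8] y  {1}  => 1  0->1 ok
  [9] z  {2,3}  => 2  1->2 ok
  [10] x  {0}  => 0  2->0 ok
  [11] y  {1}  => 1  0->1 ok
  [12] z  {2,3}  => 2  1->2 ok
  [13] z  {2,3}  => 3  2->3 ok
  [14] z  {2,3}  => 2  3->2 ok
  [15] z  {2,3}  => 3  2->3 ok
  [16] z  {2,3}  => 2  3->2 ok
  [17] z  {2,3}  => 3  2->3 ok
  [18] x  {0}  => 0  3->0 ok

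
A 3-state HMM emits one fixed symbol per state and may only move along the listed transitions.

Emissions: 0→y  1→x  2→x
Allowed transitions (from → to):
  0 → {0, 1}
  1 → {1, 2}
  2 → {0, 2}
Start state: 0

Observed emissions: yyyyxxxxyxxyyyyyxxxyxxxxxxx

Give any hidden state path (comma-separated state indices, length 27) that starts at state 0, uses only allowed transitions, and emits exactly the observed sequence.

  pos 0: y in {0}, choose 0; start
  pos 1: y in {0}, choose 0; 0->0 ok
  pos 2: y in {0}, choose 0; 0->0 ok
  pos 3: y in {0}, choose 0; 0->0 ok
  pos 4: x in {1,2}, choose 1; 0->1 ok
  pos 5: x in {1,2}, choose 2; 1->2 ok
  pos 6: x in {1,2}, choose 2; 2->2 ok
  pos 7: x in {1,2}, choose 2; 2->2 ok
  pos 8: y in {0}, choose 0; 2->0 ok
  pos 9: x in {1,2}, choose 1; 0->1 ok
  pos 10: x in {1,2}, choose 2; 1->2 ok
  pos 11: y in {0}, choose 0; 2->0 ok
  pos 12: y in {0}, choose 0; 0->0 ok
  pos 13: y in {0}, choose 0; 0->0 ok
  pos 14: y in {0}, choose 0; 0->0 ok
  pos 15: y in {0}, choose 0; 0->0 ok
  pos 16: x in {1,2}, choose 1; 0->1 ok
  pos 17: x in {1,2}, choose 1; 1->1 ok
  pos 18: x in {1,2}, choose 2; 1->2 ok
  pos 19: y in {0}, choose 0; 2->0 ok
  pos 20: x in {1,2}, choose 1; 0->1 ok
  pos 21: x in {1,2}, choose 1; 1->1 ok
  pos 22: x in {1,2}, choose 1; 1->1 ok
  pos 23: x in {1,2}, choose 1; 1->1 ok
  pos 24: x in {1,2}, choose 1; 1->1 ok
  pos 25: x in {1,2}, choose 1; 1->1 ok
  pos 26: x in {1,2}, choose 1; 1->1 ok

0,0,0,0,1,2,2,2,0,1,2,0,0,0,0,0,1,1,2,0,1,1,1,1,1,1,1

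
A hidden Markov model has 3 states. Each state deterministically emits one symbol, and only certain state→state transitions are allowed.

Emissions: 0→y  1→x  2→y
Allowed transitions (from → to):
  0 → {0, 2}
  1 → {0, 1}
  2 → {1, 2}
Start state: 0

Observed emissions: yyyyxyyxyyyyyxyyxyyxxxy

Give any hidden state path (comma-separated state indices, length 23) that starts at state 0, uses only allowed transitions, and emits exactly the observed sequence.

  0: obs=y cand={0,2} pick 0 [start]
  1: obs=y cand={0,2} pick 0 [0->0 ok]
  2: obs=y cand={0,2} pick 0 [0->0 ok]
  3: obs=y cand={0,2} pick 2 [0->2 ok]
  4: obs=x cand={1} pick 1 [2->1 ok]
  5: obs=y cand={0,2} pick 0 [1->0 ok]
  6: obs=y cand={0,2} pick 2 [0->2 ok]
  7: obs=x cand={1} pick 1 [2->1 ok]
  8: obs=y cand={0,2} pick 0 [1->0 ok]
  9: obs=y cand={0,2} pick 0 [0->0 ok]
  10: obs=y cand={0,2} pick 2 [0->2 ok]
  11: obs=y cand={0,2} pick 2 [2->2 ok]
  12: obs=y cand={0,2} pick 2 [2->2 ok]
  13: obs=x cand={1} pick 1 [2->1 ok]
  14: obs=y cand={0,2} pick 0 [1->0 ok]
  15: obs=y cand={0,2} pick 2 [0->2 ok]
  16: obs=x cand={1} pick 1 [2->1 ok]
  17: obs=y cand={0,2} pick 0 [1->0 ok]
  18: obs=y cand={0,2} pick 2 [0->2 ok]
  19: obs=x cand={1} pick 1 [2->1 ok]
  20: obs=x cand={1} pick 1 [1->1 ok]
  21: obs=x cand={1} pick 1 [1->1 ok]
  22: obs=y cand={0,2} pick 0 [1->0 ok]

0,0,0,2,1,0,2,1,0,0,2,2,2,1,0,2,1,0,2,1,1,1,0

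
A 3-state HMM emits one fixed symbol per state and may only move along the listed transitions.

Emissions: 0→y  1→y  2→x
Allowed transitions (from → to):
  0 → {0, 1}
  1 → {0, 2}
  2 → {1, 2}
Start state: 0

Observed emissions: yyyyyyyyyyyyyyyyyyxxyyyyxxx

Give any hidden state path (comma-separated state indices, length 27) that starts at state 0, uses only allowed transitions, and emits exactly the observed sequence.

  t0 'y' -> {0,1}, take 0 (start)
  t1 'y' -> {0,1}, take 0 (0->0 ok)
  t2 'y' -> {0,1}, take 1 (0->1 ok)
  t3 'y' -> {0,1}, take 0 (1->0 ok)
  t4 'y' -> {0,1}, take 1 (0->1 ok)
  t5 'y' -> {0,1}, take 0 (1->0 ok)
  t6 'y' -> {0,1}, take 1 (0->1 ok)
  t7 'y' -> {0,1}, take 0 (1->0 ok)
  t8 'y' -> {0,1}, take 0 (0->0 ok)
  t9 'y' -> {0,1}, take 1 (0->1 ok)
  t10 'y' -> {0,1}, take 0 (1->0 ok)
  t11 'y' -> {0,1}, take 0 (0->0 ok)
  t12 'y' -> {0,1}, take 1 (0->1 ok)
  t13 'y' -> {0,1}, take 0 (1->0 ok)
  t14 'y' -> {0,1}, take 1 (0->1 ok)
  t15 'y' -> {0,1}, take 0 (1->0 ok)
  t16 'y' -> {0,1}, take 0 (0->0 ok)
  t17 'y' -> {0,1}, take 1 (0->1 ok)
  t18 'x' -> {2}, take 2 (1->2 ok)
  t19 'x' -> {2}, take 2 (2->2 ok)
  t20 'y' -> {0,1}, take 1 (2->1 ok)
  t21 'y' -> {0,1}, take 0 (1->0 ok)
  t22 'y' -> {0,1}, take 0 (0->0 ok)
  t23 'y' -> {0,1}, take 1 (0->1 ok)
  t24 'x' -> {2}, take 2 (1->2 ok)
  t25 'x' -> {2}, take 2 (2->2 ok)
  t26 'x' -> {2}, take 2 (2->2 ok)

0,0,1,0,1,0,1,0,0,1,0,0,1,0,1,0,0,1,2,2,1,0,0,1,2,2,2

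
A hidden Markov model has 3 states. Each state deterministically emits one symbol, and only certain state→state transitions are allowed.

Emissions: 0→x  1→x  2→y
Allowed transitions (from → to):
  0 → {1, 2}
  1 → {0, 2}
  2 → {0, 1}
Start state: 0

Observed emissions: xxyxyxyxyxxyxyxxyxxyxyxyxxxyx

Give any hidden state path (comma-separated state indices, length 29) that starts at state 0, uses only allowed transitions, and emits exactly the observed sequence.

0,1,2,0,2,1,2,0,2,1,0,2,0,2,1,0,2,0,1,2,1,2,1,2,1,0,1,2,1

  [0] x  {0,1}  => 0  start
  [1] x  {0,1}  => 1  0->1 ok
  [2] y  {2}  => 2  1->2 ok
  [3] x  {0,1}  => 0  2->0 ok
  [4] y  {2}  => 2  0->2 ok
  [5] x  {0,1}  => 1  2->1 ok
  [6] y  {2}  => 2  1->2 ok
  [7] x  {0,1}  => 0  2->0 ok
  [8] y  {2}  => 2  0->2 ok
  [9] x  {0,1}  => 1  2->1 ok
  [10] x  {0,1}  => 0  1->0 ok
  [11] y  {2}  => 2  0->2 ok
  [12] x  {0,1}  => 0  2->0 ok
  [13] y  {2}  => 2  0->2 ok
  [14] x  {0,1}  => 1  2->1 ok
  [15] x  {0,1}  => 0  1->0 ok
  [16] y  {2}  => 2  0->2 ok
  [17] x  {0,1}  => 0  2->0 ok
  [18] x  {0,1}  => 1  0->1 ok
  [19] y  {2}  => 2  1->2 ok
  [20] x  {0,1}  => 1  2->1 ok
  [21] y  {2}  => 2  1->2 ok
  [22] x  {0,1}  => 1  2->1 ok
  [23] y  {2}  => 2  1->2 ok
  [24] x  {0,1}  => 1  2->1 ok
  [25] x  {0,1}  => 0  1->0 ok
  [26] x  {0,1}  => 1  0->1 ok
  [27] y  {2}  => 2  1->2 ok
  [28] x  {0,1}  => 1  2->1 ok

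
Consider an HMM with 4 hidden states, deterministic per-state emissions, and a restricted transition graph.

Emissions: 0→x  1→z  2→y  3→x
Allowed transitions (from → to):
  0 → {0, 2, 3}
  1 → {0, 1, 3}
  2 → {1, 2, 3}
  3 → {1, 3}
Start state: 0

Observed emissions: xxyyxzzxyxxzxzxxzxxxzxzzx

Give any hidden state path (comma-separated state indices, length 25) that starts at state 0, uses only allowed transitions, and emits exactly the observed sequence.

  pos 0: x in {0,3}, choose 0; start
  pos 1: x in {0,3}, choose 0; 0->0 ok
  pos 2: y in {2}, choose 2; 0->2 ok
  pos 3: y in {2}, choose 2; 2->2 ok
  pos 4: x in {0,3}, choose 3; 2->3 ok
  pos 5: z in {1}, choose 1; 3->1 ok
  pos 6: z in {1}, choose 1; 1->1 ok
  pos 7: x in {0,3}, choose 0; 1->0 ok
  pos 8: y in {2}, choose 2; 0->2 ok
  pos 9: x in {0,3}, choose 3; 2->3 ok
  pos 10: x in {0,3}, choose 3; 3->3 ok
  pos 11: z in {1}, choose 1; 3->1 ok
  pos 12: x in {0,3}, choose 3; 1->3 ok
  pos 13: z in {1}, choose 1; 3->1 ok
  pos 14: x in {0,3}, choose 3; 1->3 ok
  pos 15: x in {0,3}, choose 3; 3->3 ok
  pos 16: z in {1}, choose 1; 3->1 ok
  pos 17: x in {0,3}, choose 0; 1->0 ok
  pos 18: x in {0,3}, choose 0; 0->0 ok
  pos 19: x in {0,3}, choose 3; 0->3 ok
  pos 20: z in {1}, choose 1; 3->1 ok
  pos 21: x in {0,3}, choose 3; 1->3 ok
  pos 22: z in {1}, choose 1; 3->1 ok
  pos 23: z in {1}, choose 1; 1->1 ok
  pos 24: x in {0,3}, choose 3; 1->3 ok

0,0,2,2,3,1,1,0,2,3,3,1,3,1,3,3,1,0,0,3,1,3,1,1,3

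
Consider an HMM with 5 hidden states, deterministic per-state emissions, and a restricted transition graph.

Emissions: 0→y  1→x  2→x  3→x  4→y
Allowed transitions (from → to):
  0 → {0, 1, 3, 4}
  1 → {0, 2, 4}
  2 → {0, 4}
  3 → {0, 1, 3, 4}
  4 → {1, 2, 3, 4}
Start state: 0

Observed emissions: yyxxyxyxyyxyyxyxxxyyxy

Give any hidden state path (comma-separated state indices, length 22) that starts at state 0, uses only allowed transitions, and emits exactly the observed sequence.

  t0 'y' -> {0,4}, take 0 (start)
  t1 'y' -> {0,4}, take 0 (0->0 ok)
  t2 'x' -> {1,2,3}, take 3 (0->3 ok)
  t3 'x' -> {1,2,3}, take 3 (3->3 ok)
  t4 'y' -> {0,4}, take 4 (3->4 ok)
  t5 'x' -> {1,2,3}, take 2 (4->2 ok)
  t6 'y' -> {0,4}, take 0 (2->0 ok)
  t7 'x' -> {1,2,3}, take 1 (0->1 ok)
  t8 'y' -> {0,4}, take 4 (1->4 ok)
  t9 'y' -> {0,4}, take 4 (4->4 ok)
  t10 'x' -> {1,2,3}, take 1 (4->1 ok)
  t11 'y' -> {0,4}, take 0 (1->0 ok)
  t12 'y' -> {0,4}, take 4 (0->4 ok)
  t13 'x' -> {1,2,3}, take 2 (4->2 ok)
  t14 'y' -> {0,4}, take 0 (2->0 ok)
  t15 'x' -> {1,2,3}, take 3 (0->3 ok)
  t16 'x' -> {1,2,3}, take 3 (3->3 ok)
  t17 'x' -> {1,2,3}, take 1 (3->1 ok)
  t18 'y' -> {0,4}, take 4 (1->4 ok)
  t19 'y' -> {0,4}, take 4 (4->4 ok)
  t20 'x' -> {1,2,3}, take 3 (4->3 ok)
  t21 'y' -> {0,4}, take 0 (3->0 ok)

0,0,3,3,4,2,0,1,4,4,1,0,4,2,0,3,3,1,4,4,3,0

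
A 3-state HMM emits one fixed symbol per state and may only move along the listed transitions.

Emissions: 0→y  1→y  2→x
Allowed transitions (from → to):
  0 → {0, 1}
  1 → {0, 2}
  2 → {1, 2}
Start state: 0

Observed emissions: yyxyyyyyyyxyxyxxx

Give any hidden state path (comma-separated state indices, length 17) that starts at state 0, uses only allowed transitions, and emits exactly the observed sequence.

  t0 'y' -> {0,1}, take 0 (start)
  t1 'y' -> {0,1}, take 1 (0->1 ok)
  t2 'x' -> {2}, take 2 (1->2 ok)
  t3 'y' -> {0,1}, take 1 (2->1 ok)
  t4 'y' -> {0,1}, take 0 (1->0 ok)
  t5 'y' -> {0,1}, take 1 (0->1 ok)
  t6 'y' -> {0,1}, take 0 (1->0 ok)
  t7 'y' -> {0,1}, take 0 (0->0 ok)
  t8 'y' -> {0,1}, take 0 (0->0 ok)
  t9 'y' -> {0,1}, take 1 (0->1 ok)
  t10 'x' -> {2}, take 2 (1->2 ok)
  t11 'y' -> {0,1}, take 1 (2->1 ok)
  t12 'x' -> {2}, take 2 (1->2 ok)
  t13 'y' -> {0,1}, take 1 (2->1 ok)
  t14 'x' -> {2}, take 2 (1->2 ok)
  t15 'x' -> {2}, take 2 (2->2 ok)
  t16 'x' -> {2}, take 2 (2->2 ok)

0,1,2,1,0,1,0,0,0,1,2,1,2,1,2,2,2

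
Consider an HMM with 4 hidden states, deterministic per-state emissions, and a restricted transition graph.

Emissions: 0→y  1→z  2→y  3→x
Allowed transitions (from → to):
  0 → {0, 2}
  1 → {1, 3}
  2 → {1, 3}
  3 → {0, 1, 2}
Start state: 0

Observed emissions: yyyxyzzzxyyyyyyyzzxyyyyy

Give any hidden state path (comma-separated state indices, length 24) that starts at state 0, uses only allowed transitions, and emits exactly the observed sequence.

0,0,2,3,2,1,1,1,3,0,0,0,0,0,0,2,1,1,3,0,0,0,0,2

  t0 'y' -> {0,2}, take 0 (start)
  t1 'y' -> {0,2}, take 0 (0->0 ok)
  t2 'y' -> {0,2}, take 2 (0->2 ok)
  t3 'x' -> {3}, take 3 (2->3 ok)
  t4 'y' -> {0,2}, take 2 (3->2 ok)
  t5 'z' -> {1}, take 1 (2->1 ok)
  t6 'z' -> {1}, take 1 (1->1 ok)
  t7 'z' -> {1}, take 1 (1->1 ok)
  t8 'x' -> {3}, take 3 (1->3 ok)
  t9 'y' -> {0,2}, take 0 (3->0 ok)
  t10 'y' -> {0,2}, take 0 (0->0 ok)
  t11 'y' -> {0,2}, take 0 (0->0 ok)
  t12 'y' -> {0,2}, take 0 (0->0 ok)
  t13 'y' -> {0,2}, take 0 (0->0 ok)
  t14 'y' -> {0,2}, take 0 (0->0 ok)
  t15 'y' -> {0,2}, take 2 (0->2 ok)
  t16 'z' -> {1}, take 1 (2->1 ok)
  t17 'z' -> {1}, take 1 (1->1 ok)
  t18 'x' -> {3}, take 3 (1->3 ok)
  t19 'y' -> {0,2}, take 0 (3->0 ok)
  t20 'y' -> {0,2}, take 0 (0->0 ok)
  t21 'y' -> {0,2}, take 0 (0->0 ok)
  t22 'y' -> {0,2}, take 0 (0->0 ok)
  t23 'y' -> {0,2}, take 2 (0->2 ok)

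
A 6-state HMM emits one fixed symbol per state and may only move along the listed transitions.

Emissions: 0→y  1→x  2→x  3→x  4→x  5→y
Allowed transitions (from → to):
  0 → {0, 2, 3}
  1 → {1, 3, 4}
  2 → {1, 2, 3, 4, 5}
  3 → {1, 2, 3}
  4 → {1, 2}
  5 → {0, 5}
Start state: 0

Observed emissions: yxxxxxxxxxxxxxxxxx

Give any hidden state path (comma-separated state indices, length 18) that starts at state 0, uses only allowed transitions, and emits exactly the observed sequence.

0,3,2,4,2,1,4,1,4,1,3,3,2,3,1,3,1,1

  pos 0: y in {0,5}, choose 0; start
  pos 1: x in {1,2,3,4}, choose 3; 0->3 ok
  pos 2: x in {1,2,3,4}, choose 2; 3->2 ok
  pos 3: x in {1,2,3,4}, choose 4; 2->4 ok
  pos 4: x in {1,2,3,4}, choose 2; 4->2 ok
  pos 5: x in {1,2,3,4}, choose 1; 2->1 ok
  pos 6: x in {1,2,3,4}, choose 4; 1->4 ok
  pos 7: x in {1,2,3,4}, choose 1; 4->1 ok
  pos 8: x in {1,2,3,4}, choose 4; 1->4 ok
  pos 9: x in {1,2,3,4}, choose 1; 4->1 ok
  pos 10: x in {1,2,3,4}, choose 3; 1->3 ok
  pos 11: x in {1,2,3,4}, choose 3; 3->3 ok
  pos 12: x in {1,2,3,4}, choose 2; 3->2 ok
  pos 13: x in {1,2,3,4}, choose 3; 2->3 ok
  pos 14: x in {1,2,3,4}, choose 1; 3->1 ok
  pos 15: x in {1,2,3,4}, choose 3; 1->3 ok
  pos 16: x in {1,2,3,4}, choose 1; 3->1 ok
  pos 17: x in {1,2,3,4}, choose 1; 1->1 ok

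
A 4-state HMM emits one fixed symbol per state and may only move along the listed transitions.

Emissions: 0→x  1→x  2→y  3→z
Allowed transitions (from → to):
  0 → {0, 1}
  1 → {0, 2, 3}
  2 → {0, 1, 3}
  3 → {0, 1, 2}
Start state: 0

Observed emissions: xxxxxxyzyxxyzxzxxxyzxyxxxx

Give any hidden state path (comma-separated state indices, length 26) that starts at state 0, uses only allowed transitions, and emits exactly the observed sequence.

0,1,0,0,0,1,2,3,2,0,1,2,3,1,3,1,0,1,2,3,1,2,0,0,0,1

  0: obs=x cand={0,1} pick 0 [start]
  1: obs=x cand={0,1} pick 1 [0->1 ok]
  2: obs=x cand={0,1} pick 0 [1->0 ok]
  3: obs=x cand={0,1} pick 0 [0->0 ok]
  4: obs=x cand={0,1} pick 0 [0->0 ok]
  5: obs=x cand={0,1} pick 1 [0->1 ok]
  6: obs=y cand={2} pick 2 [1->2 ok]
  7: obs=z cand={3} pick 3 [2->3 ok]
  8: obs=y cand={2} pick 2 [3->2 ok]
  9: obs=x cand={0,1} pick 0 [2->0 ok]
  10: obs=x cand={0,1} pick 1 [0->1 ok]
  11: obs=y cand={2} pick 2 [1->2 ok]
  12: obs=z cand={3} pick 3 [2->3 ok]
  13: obs=x cand={0,1} pick 1 [3->1 ok]
  14: obs=z cand={3} pick 3 [1->3 ok]
  15: obs=x cand={0,1} pick 1 [3->1 ok]
  16: obs=x cand={0,1} pick 0 [1->0 ok]
  17: obs=x cand={0,1} pick 1 [0->1 ok]
  18: obs=y cand={2} pick 2 [1->2 ok]
  19: obs=z cand={3} pick 3 [2->3 ok]
  20: obs=x cand={0,1} pick 1 [3->1 ok]
  21: obs=y cand={2} pick 2 [1->2 ok]
  22: obs=x cand={0,1} pick 0 [2->0 ok]
  23: obs=x cand={0,1} pick 0 [0->0 ok]
  24: obs=x cand={0,1} pick 0 [0->0 ok]
  25: obs=x cand={0,1} pick 1 [0->1 ok]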